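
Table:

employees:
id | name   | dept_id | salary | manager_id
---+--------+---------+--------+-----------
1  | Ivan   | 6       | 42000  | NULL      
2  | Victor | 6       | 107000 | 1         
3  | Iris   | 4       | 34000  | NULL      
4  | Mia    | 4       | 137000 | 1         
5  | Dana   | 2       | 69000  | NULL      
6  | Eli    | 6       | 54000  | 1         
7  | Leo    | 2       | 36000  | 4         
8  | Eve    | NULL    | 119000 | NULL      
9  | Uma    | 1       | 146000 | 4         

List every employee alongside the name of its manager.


This is a self-join: employees is joined to a second copy of itself, matching each row's manager_id to another row's id. Use LEFT JOIN so rows with manager_id=NULL are kept.
  - employee 1 (Ivan): manager_id=NULL -> NULL
  - employee 2 (Victor): manager_id=1 -> Ivan
  - employee 3 (Iris): manager_id=NULL -> NULL
  - employee 4 (Mia): manager_id=1 -> Ivan
  - employee 5 (Dana): manager_id=NULL -> NULL
  - employee 6 (Eli): manager_id=1 -> Ivan
  - employee 7 (Leo): manager_id=4 -> Mia
  - employee 8 (Eve): manager_id=NULL -> NULL
  - employee 9 (Uma): manager_id=4 -> Mia

SQL:
SELECT a.name AS item, b.name AS manager
FROM employees a
LEFT JOIN employees b ON a.manager_id = b.id

Result:
item   | manager
-------+--------
Ivan   | NULL   
Victor | Ivan   
Iris   | NULL   
Mia    | Ivan   
Dana   | NULL   
Eli    | Ivan   
Leo    | Mia    
Eve    | NULL   
Uma    | Mia    


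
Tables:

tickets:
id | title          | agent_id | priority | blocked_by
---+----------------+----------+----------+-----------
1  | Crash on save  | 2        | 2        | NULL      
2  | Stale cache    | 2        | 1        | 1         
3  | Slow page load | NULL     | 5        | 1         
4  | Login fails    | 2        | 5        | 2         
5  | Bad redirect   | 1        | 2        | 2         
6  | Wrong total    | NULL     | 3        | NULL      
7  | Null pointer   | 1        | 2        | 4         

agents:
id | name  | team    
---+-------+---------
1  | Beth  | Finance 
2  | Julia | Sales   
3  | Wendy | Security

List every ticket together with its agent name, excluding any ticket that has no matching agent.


INNER JOIN keeps only tickets rows whose agent_id matches an id in agents. Walk through each ticket:
  - ticket 1 (Crash on save): agent_id=2 -> matches Julia
  - ticket 2 (Stale cache): agent_id=2 -> matches Julia
  - ticket 3 (Slow page load): agent_id=NULL, no match -> dropped
  - ticket 4 (Login fails): agent_id=2 -> matches Julia
  - ticket 5 (Bad redirect): agent_id=1 -> matches Beth
  - ticket 6 (Wrong total): agent_id=NULL, no match -> dropped
  - ticket 7 (Null pointer): agent_id=1 -> matches Beth
So 2 of 7 rows are dropped.

SQL:
SELECT a.title, b.name AS agent
FROM tickets a
INNER JOIN agents b ON a.agent_id = b.id

Result:
title         | agent
--------------+------
Crash on save | Julia
Stale cache   | Julia
Login fails   | Julia
Bad redirect  | Beth 
Null pointer  | Beth 


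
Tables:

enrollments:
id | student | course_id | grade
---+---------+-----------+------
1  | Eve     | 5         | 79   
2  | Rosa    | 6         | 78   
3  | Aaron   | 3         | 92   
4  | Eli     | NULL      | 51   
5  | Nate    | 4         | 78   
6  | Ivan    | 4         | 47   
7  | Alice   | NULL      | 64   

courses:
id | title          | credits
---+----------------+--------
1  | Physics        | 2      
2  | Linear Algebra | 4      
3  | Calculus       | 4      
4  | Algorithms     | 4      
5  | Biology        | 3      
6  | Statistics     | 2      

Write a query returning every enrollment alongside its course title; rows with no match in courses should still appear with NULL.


LEFT JOIN keeps every row from enrollments (the left table); where course_id has no match in courses, the course columns become NULL. Walk through each enrollment:
  - enrollment 1 (Eve): course_id=5 -> matches Biology
  - enrollment 2 (Rosa): course_id=6 -> matches Statistics
  - enrollment 3 (Aaron): course_id=3 -> matches Calculus
  - enrollment 4 (Eli): course_id=NULL, no match -> kept with NULL
  - enrollment 5 (Nate): course_id=4 -> matches Algorithms
  - enrollment 6 (Ivan): course_id=4 -> matches Algorithms
  - enrollment 7 (Alice): course_id=NULL, no match -> kept with NULL
All 7 rows appear; 2 have NULL course.

SQL:
SELECT a.student, b.title AS course
FROM enrollments a
LEFT JOIN courses b ON a.course_id = b.id

Result:
student | course    
--------+-----------
Eve     | Biology   
Rosa    | Statistics
Aaron   | Calculus  
Eli     | NULL      
Nate    | Algorithms
Ivan    | Algorithms
Alice   | NULL      


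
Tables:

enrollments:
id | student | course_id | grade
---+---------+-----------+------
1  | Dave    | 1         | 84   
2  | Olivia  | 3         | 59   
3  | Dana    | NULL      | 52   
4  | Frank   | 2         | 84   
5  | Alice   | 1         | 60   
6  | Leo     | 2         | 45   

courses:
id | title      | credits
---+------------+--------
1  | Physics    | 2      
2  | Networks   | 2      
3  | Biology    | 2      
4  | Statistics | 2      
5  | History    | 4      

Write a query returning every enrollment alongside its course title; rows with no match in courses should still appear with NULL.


LEFT JOIN keeps every row from enrollments (the left table); where course_id has no match in courses, the course columns become NULL. Walk through each enrollment:
  - enrollment 1 (Dave): course_id=1 -> matches Physics
  - enrollment 2 (Olivia): course_id=3 -> matches Biology
  - enrollment 3 (Dana): course_id=NULL, no match -> kept with NULL
  - enrollment 4 (Frank): course_id=2 -> matches Networks
  - enrollment 5 (Alice): course_id=1 -> matches Physics
  - enrollment 6 (Leo): course_id=2 -> matches Networks
All 6 rows appear; 1 has NULL course.

SQL:
SELECT a.student, b.title AS course
FROM enrollments a
LEFT JOIN courses b ON a.course_id = b.id

Result:
student | course  
--------+---------
Dave    | Physics 
Olivia  | Biology 
Dana    | NULL    
Frank   | Networks
Alice   | Physics 
Leo     | Networks


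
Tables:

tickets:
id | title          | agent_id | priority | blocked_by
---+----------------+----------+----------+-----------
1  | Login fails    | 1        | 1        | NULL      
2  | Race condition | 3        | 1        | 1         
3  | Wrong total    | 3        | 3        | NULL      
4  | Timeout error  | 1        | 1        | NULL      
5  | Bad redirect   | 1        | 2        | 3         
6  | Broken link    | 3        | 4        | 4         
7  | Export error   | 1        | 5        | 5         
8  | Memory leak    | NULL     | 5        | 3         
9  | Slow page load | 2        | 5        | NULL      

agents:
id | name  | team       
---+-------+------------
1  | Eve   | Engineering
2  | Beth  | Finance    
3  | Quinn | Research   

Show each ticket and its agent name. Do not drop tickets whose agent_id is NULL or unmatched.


LEFT JOIN keeps every row from tickets (the left table); where agent_id has no match in agents, the agent columns become NULL. Walk through each ticket:
  - ticket 1 (Login fails): agent_id=1 -> matches Eve
  - ticket 2 (Race condition): agent_id=3 -> matches Quinn
  - ticket 3 (Wrong total): agent_id=3 -> matches Quinn
  - ticket 4 (Timeout error): agent_id=1 -> matches Eve
  - ticket 5 (Bad redirect): agent_id=1 -> matches Eve
  - ticket 6 (Broken link): agent_id=3 -> matches Quinn
  - ticket 7 (Export error): agent_id=1 -> matches Eve
  - ticket 8 (Memory leak): agent_id=NULL, no match -> kept with NULL
  - ticket 9 (Slow page load): agent_id=2 -> matches Beth
All 9 rows appear; 1 has NULL agent.

SQL:
SELECT a.title, b.name AS agent
FROM tickets a
LEFT JOIN agents b ON a.agent_id = b.id

Result:
title          | agent
---------------+------
Login fails    | Eve  
Race condition | Quinn
Wrong total    | Quinn
Timeout error  | Eve  
Bad redirect   | Eve  
Broken link    | Quinn
Export error   | Eve  
Memory leak    | NULL 
Slow page load | Beth 


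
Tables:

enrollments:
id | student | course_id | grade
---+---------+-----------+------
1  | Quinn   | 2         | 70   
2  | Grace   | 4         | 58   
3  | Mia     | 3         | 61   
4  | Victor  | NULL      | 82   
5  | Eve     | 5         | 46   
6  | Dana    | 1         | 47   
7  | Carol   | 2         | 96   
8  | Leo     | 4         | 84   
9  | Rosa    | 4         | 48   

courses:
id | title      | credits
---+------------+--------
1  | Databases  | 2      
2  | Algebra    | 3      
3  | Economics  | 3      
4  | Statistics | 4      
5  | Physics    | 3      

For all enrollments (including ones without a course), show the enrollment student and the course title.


LEFT JOIN keeps every row from enrollments (the left table); where course_id has no match in courses, the course columns become NULL. Walk through each enrollment:
  - enrollment 1 (Quinn): course_id=2 -> matches Algebra
  - enrollment 2 (Grace): course_id=4 -> matches Statistics
  - enrollment 3 (Mia): course_id=3 -> matches Economics
  - enrollment 4 (Victor): course_id=NULL, no match -> kept with NULL
  - enrollment 5 (Eve): course_id=5 -> matches Physics
  - enrollment 6 (Dana): course_id=1 -> matches Databases
  - enrollment 7 (Carol): course_id=2 -> matches Algebra
  - enrollment 8 (Leo): course_id=4 -> matches Statistics
  - enrollment 9 (Rosa): course_id=4 -> matches Statistics
All 9 rows appear; 1 has NULL course.

SQL:
SELECT a.student, b.title AS course
FROM enrollments a
LEFT JOIN courses b ON a.course_id = b.id

Result:
student | course    
--------+-----------
Quinn   | Algebra   
Grace   | Statistics
Mia     | Economics 
Victor  | NULL      
Eve     | Physics   
Dana    | Databases 
Carol   | Algebra   
Leo     | Statistics
Rosa    | Statistics


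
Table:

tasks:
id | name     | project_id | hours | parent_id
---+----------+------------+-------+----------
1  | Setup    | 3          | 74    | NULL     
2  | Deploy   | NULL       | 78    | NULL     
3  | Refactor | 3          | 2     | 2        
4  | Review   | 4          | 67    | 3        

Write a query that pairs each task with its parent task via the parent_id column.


This is a self-join: tasks is joined to a second copy of itself, matching each row's parent_id to another row's id. Use LEFT JOIN so rows with parent_id=NULL are kept.
  - task 1 (Setup): parent_id=NULL -> NULL
  - task 2 (Deploy): parent_id=NULL -> NULL
  - task 3 (Refactor): parent_id=2 -> Deploy
  - task 4 (Review): parent_id=3 -> Refactor

SQL:
SELECT a.name AS item, b.name AS parent
FROM tasks a
LEFT JOIN tasks b ON a.parent_id = b.id

Result:
item     | parent  
---------+---------
Setup    | NULL    
Deploy   | NULL    
Refactor | Deploy  
Review   | Refactor


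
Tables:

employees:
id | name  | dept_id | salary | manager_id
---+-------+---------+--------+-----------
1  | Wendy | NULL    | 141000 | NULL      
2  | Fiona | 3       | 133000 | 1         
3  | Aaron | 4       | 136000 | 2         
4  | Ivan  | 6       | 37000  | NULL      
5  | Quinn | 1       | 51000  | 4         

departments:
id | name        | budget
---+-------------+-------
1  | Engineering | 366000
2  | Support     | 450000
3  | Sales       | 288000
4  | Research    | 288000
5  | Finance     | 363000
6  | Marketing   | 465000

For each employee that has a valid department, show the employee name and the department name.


INNER JOIN keeps only employees rows whose dept_id matches an id in departments. Walk through each employee:
  - employee 1 (Wendy): dept_id=NULL, no match -> dropped
  - employee 2 (Fiona): dept_id=3 -> matches Sales
  - employee 3 (Aaron): dept_id=4 -> matches Research
  - employee 4 (Ivan): dept_id=6 -> matches Marketing
  - employee 5 (Quinn): dept_id=1 -> matches Engineering
So 1 of 5 rows is dropped.

SQL:
SELECT a.name, b.name AS department
FROM employees a
INNER JOIN departments b ON a.dept_id = b.id

Result:
name  | department 
------+------------
Fiona | Sales      
Aaron | Research   
Ivan  | Marketing  
Quinn | Engineering


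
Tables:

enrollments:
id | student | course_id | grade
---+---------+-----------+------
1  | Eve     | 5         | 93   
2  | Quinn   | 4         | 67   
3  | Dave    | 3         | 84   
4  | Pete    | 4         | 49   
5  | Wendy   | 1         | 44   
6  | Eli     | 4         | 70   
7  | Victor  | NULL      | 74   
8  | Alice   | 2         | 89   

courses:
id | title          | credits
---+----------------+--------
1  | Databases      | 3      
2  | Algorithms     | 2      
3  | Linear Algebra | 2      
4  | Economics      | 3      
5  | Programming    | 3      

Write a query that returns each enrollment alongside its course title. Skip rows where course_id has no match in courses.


INNER JOIN keeps only enrollments rows whose course_id matches an id in courses. Walk through each enrollment:
  - enrollment 1 (Eve): course_id=5 -> matches Programming
  - enrollment 2 (Quinn): course_id=4 -> matches Economics
  - enrollment 3 (Dave): course_id=3 -> matches Linear Algebra
  - enrollment 4 (Pete): course_id=4 -> matches Economics
  - enrollment 5 (Wendy): course_id=1 -> matches Databases
  - enrollment 6 (Eli): course_id=4 -> matches Economics
  - enrollment 7 (Victor): course_id=NULL, no match -> dropped
  - enrollment 8 (Alice): course_id=2 -> matches Algorithms
So 1 of 8 rows is dropped.

SQL:
SELECT a.student, b.title AS course
FROM enrollments a
INNER JOIN courses b ON a.course_id = b.id

Result:
student | course        
--------+---------------
Eve     | Programming   
Quinn   | Economics     
Dave    | Linear Algebra
Pete    | Economics     
Wendy   | Databases     
Eli     | Economics     
Alice   | Algorithms    


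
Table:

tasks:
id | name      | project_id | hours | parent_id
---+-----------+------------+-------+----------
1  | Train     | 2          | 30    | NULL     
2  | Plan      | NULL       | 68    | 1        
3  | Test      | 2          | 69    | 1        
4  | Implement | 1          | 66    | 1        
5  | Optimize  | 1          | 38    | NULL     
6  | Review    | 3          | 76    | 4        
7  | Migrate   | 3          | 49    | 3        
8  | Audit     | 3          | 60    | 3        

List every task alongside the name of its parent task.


This is a self-join: tasks is joined to a second copy of itself, matching each row's parent_id to another row's id. Use LEFT JOIN so rows with parent_id=NULL are kept.
  - task 1 (Train): parent_id=NULL -> NULL
  - task 2 (Plan): parent_id=1 -> Train
  - task 3 (Test): parent_id=1 -> Train
  - task 4 (Implement): parent_id=1 -> Train
  - task 5 (Optimize): parent_id=NULL -> NULL
  - task 6 (Review): parent_id=4 -> Implement
  - task 7 (Migrate): parent_id=3 -> Test
  - task 8 (Audit): parent_id=3 -> Test

SQL:
SELECT a.name AS item, b.name AS parent
FROM tasks a
LEFT JOIN tasks b ON a.parent_id = b.id

Result:
item      | parent   
----------+----------
Train     | NULL     
Plan      | Train    
Test      | Train    
Implement | Train    
Optimize  | NULL     
Review    | Implement
Migrate   | Test     
Audit     | Test     


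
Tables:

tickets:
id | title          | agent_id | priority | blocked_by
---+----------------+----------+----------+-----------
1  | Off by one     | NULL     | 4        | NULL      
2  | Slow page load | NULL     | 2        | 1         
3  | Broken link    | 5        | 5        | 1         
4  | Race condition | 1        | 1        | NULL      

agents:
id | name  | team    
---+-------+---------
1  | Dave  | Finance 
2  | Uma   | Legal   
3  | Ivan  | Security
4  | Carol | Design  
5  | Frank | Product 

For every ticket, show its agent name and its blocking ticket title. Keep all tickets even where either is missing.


Two LEFT JOINs from the same base table tickets: one to agents via agent_id, one to tickets itself via blocked_by. Both are LEFT so every ticket is preserved.
Match against agents:
  - ticket 1 (Off by one): agent_id=NULL, no match -> kept with NULL
  - ticket 2 (Slow page load): agent_id=NULL, no match -> kept with NULL
  - ticket 3 (Broken link): agent_id=5 -> matches Frank
  - ticket 4 (Race condition): agent_id=1 -> matches Dave
Match against tickets (self):
  - ticket 1 (Off by one): blocked_by=NULL -> NULL
  - ticket 2 (Slow page load): blocked_by=1 -> Off by one
  - ticket 3 (Broken link): blocked_by=1 -> Off by one
  - ticket 4 (Race condition): blocked_by=NULL -> NULL

SQL:
SELECT a.title, b.name AS agent, c.title AS blocked_by
FROM tickets a
LEFT JOIN agents b ON a.agent_id = b.id
LEFT JOIN tickets c ON a.blocked_by = c.id

Result:
title          | agent | blocked_by
---------------+-------+-----------
Off by one     | NULL  | NULL      
Slow page load | NULL  | Off by one
Broken link    | Frank | Off by one
Race condition | Dave  | NULL      


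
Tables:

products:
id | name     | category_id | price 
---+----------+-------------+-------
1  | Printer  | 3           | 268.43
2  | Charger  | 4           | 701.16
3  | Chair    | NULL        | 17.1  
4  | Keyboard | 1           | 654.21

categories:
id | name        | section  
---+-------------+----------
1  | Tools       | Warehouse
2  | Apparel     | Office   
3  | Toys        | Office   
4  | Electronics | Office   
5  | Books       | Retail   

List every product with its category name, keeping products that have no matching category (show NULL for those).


LEFT JOIN keeps every row from products (the left table); where category_id has no match in categories, the category columns become NULL. Walk through each product:
  - product 1 (Printer): category_id=3 -> matches Toys
  - product 2 (Charger): category_id=4 -> matches Electronics
  - product 3 (Chair): category_id=NULL, no match -> kept with NULL
  - product 4 (Keyboard): category_id=1 -> matches Tools
All 4 rows appear; 1 has NULL category.

SQL:
SELECT a.name, b.name AS category
FROM products a
LEFT JOIN categories b ON a.category_id = b.id

Result:
name     | category   
---------+------------
Printer  | Toys       
Charger  | Electronics
Chair    | NULL       
Keyboard | Tools      


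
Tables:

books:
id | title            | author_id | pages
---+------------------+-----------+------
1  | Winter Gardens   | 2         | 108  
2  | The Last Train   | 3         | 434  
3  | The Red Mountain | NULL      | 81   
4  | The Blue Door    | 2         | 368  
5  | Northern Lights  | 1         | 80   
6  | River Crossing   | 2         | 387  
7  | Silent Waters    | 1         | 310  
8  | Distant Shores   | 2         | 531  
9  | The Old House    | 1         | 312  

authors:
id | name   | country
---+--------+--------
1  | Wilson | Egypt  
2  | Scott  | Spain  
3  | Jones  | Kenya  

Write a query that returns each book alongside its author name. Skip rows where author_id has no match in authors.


INNER JOIN keeps only books rows whose author_id matches an id in authors. Walk through each book:
  - book 1 (Winter Gardens): author_id=2 -> matches Scott
  - book 2 (The Last Train): author_id=3 -> matches Jones
  - book 3 (The Red Mountain): author_id=NULL, no match -> dropped
  - book 4 (The Blue Door): author_id=2 -> matches Scott
  - book 5 (Northern Lights): author_id=1 -> matches Wilson
  - book 6 (River Crossing): author_id=2 -> matches Scott
  - book 7 (Silent Waters): author_id=1 -> matches Wilson
  - book 8 (Distant Shores): author_id=2 -> matches Scott
  - book 9 (The Old House): author_id=1 -> matches Wilson
So 1 of 9 rows is dropped.

SQL:
SELECT a.title, b.name AS author
FROM books a
INNER JOIN authors b ON a.author_id = b.id

Result:
title           | author
----------------+-------
Winter Gardens  | Scott 
The Last Train  | Jones 
The Blue Door   | Scott 
Northern Lights | Wilson
River Crossing  | Scott 
Silent Waters   | Wilson
Distant Shores  | Scott 
The Old House   | Wilson


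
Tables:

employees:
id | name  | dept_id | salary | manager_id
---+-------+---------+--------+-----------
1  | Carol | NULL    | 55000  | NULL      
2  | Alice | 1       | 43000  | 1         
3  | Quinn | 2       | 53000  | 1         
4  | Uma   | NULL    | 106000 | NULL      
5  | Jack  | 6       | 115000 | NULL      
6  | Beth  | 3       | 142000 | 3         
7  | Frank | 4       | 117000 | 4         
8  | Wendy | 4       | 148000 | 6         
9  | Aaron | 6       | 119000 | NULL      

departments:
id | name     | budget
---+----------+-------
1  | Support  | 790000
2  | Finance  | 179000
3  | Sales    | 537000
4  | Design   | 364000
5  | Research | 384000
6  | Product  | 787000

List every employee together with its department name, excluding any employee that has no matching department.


INNER JOIN keeps only employees rows whose dept_id matches an id in departments. Walk through each employee:
  - employee 1 (Carol): dept_id=NULL, no match -> dropped
  - employee 2 (Alice): dept_id=1 -> matches Support
  - employee 3 (Quinn): dept_id=2 -> matches Finance
  - employee 4 (Uma): dept_id=NULL, no match -> dropped
  - employee 5 (Jack): dept_id=6 -> matches Product
  - employee 6 (Beth): dept_id=3 -> matches Sales
  - employee 7 (Frank): dept_id=4 -> matches Design
  - employee 8 (Wendy): dept_id=4 -> matches Design
  - employee 9 (Aaron): dept_id=6 -> matches Product
So 2 of 9 rows are dropped.

SQL:
SELECT a.name, b.name AS department
FROM employees a
INNER JOIN departments b ON a.dept_id = b.id

Result:
name  | department
------+-----------
Alice | Support   
Quinn | Finance   
Jack  | Product   
Beth  | Sales     
Frank | Design    
Wendy | Design    
Aaron | Product   


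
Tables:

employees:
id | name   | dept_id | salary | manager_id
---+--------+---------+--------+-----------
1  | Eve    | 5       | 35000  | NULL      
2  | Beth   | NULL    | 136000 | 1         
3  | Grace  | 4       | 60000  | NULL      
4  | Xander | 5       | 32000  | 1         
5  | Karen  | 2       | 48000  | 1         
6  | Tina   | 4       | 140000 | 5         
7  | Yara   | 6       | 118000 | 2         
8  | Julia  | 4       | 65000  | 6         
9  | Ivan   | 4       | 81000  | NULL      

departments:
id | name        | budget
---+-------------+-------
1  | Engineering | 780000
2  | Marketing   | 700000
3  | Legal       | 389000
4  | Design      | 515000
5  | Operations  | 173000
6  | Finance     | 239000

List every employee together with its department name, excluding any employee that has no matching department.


INNER JOIN keeps only employees rows whose dept_id matches an id in departments. Walk through each employee:
  - employee 1 (Eve): dept_id=5 -> matches Operations
  - employee 2 (Beth): dept_id=NULL, no match -> dropped
  - employee 3 (Grace): dept_id=4 -> matches Design
  - employee 4 (Xander): dept_id=5 -> matches Operations
  - employee 5 (Karen): dept_id=2 -> matches Marketing
  - employee 6 (Tina): dept_id=4 -> matches Design
  - employee 7 (Yara): dept_id=6 -> matches Finance
  - employee 8 (Julia): dept_id=4 -> matches Design
  - employee 9 (Ivan): dept_id=4 -> matches Design
So 1 of 9 rows is dropped.

SQL:
SELECT a.name, b.name AS department
FROM employees a
INNER JOIN departments b ON a.dept_id = b.id

Result:
name   | department
-------+-----------
Eve    | Operations
Grace  | Design    
Xander | Operations
Karen  | Marketing 
Tina   | Design    
Yara   | Finance   
Julia  | Design    
Ivan   | Design    


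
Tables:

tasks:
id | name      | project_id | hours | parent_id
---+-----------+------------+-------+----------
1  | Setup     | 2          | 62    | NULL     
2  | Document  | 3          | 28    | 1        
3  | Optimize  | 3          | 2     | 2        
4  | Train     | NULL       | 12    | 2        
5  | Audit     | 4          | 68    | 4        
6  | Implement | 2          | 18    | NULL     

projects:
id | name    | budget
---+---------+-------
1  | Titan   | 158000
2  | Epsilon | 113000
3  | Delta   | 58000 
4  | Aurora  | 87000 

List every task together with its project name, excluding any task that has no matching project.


INNER JOIN keeps only tasks rows whose project_id matches an id in projects. Walk through each task:
  - task 1 (Setup): project_id=2 -> matches Epsilon
  - task 2 (Document): project_id=3 -> matches Delta
  - task 3 (Optimize): project_id=3 -> matches Delta
  - task 4 (Train): project_id=NULL, no match -> dropped
  - task 5 (Audit): project_id=4 -> matches Aurora
  - task 6 (Implement): project_id=2 -> matches Epsilon
So 1 of 6 rows is dropped.

SQL:
SELECT a.name, b.name AS project
FROM tasks a
INNER JOIN projects b ON a.project_id = b.id

Result:
name      | project
----------+--------
Setup     | Epsilon
Document  | Delta  
Optimize  | Delta  
Audit     | Aurora 
Implement | Epsilon


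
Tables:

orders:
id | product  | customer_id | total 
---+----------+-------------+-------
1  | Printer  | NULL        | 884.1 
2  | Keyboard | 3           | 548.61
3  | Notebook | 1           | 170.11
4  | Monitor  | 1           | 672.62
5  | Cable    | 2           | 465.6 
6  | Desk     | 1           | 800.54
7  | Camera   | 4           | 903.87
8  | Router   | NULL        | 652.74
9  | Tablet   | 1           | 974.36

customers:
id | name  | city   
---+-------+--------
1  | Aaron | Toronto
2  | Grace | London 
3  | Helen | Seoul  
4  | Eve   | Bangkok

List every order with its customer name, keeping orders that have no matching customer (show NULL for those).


LEFT JOIN keeps every row from orders (the left table); where customer_id has no match in customers, the customer columns become NULL. Walk through each order:
  - order 1 (Printer): customer_id=NULL, no match -> kept with NULL
  - order 2 (Keyboard): customer_id=3 -> matches Helen
  - order 3 (Notebook): customer_id=1 -> matches Aaron
  - order 4 (Monitor): customer_id=1 -> matches Aaron
  - order 5 (Cable): customer_id=2 -> matches Grace
  - order 6 (Desk): customer_id=1 -> matches Aaron
  - order 7 (Camera): customer_id=4 -> matches Eve
  - order 8 (Router): customer_id=NULL, no match -> kept with NULL
  - order 9 (Tablet): customer_id=1 -> matches Aaron
All 9 rows appear; 2 have NULL customer.

SQL:
SELECT a.product, b.name AS customer
FROM orders a
LEFT JOIN customers b ON a.customer_id = b.id

Result:
product  | customer
---------+---------
Printer  | NULL    
Keyboard | Helen   
Notebook | Aaron   
Monitor  | Aaron   
Cable    | Grace   
Desk     | Aaron   
Camera   | Eve     
Router   | NULL    
Tablet   | Aaron   


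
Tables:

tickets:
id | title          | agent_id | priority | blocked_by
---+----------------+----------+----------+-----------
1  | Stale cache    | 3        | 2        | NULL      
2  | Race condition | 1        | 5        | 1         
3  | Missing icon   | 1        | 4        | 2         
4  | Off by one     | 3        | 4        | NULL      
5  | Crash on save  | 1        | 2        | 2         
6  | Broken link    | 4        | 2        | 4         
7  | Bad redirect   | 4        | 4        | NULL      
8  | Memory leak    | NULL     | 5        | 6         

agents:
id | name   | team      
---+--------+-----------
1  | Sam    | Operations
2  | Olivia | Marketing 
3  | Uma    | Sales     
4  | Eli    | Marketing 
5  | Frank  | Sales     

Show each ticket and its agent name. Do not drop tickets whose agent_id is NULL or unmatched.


LEFT JOIN keeps every row from tickets (the left table); where agent_id has no match in agents, the agent columns become NULL. Walk through each ticket:
  - ticket 1 (Stale cache): agent_id=3 -> matches Uma
  - ticket 2 (Race condition): agent_id=1 -> matches Sam
  - ticket 3 (Missing icon): agent_id=1 -> matches Sam
  - ticket 4 (Off by one): agent_id=3 -> matches Uma
  - ticket 5 (Crash on save): agent_id=1 -> matches Sam
  - ticket 6 (Broken link): agent_id=4 -> matches Eli
  - ticket 7 (Bad redirect): agent_id=4 -> matches Eli
  - ticket 8 (Memory leak): agent_id=NULL, no match -> kept with NULL
All 8 rows appear; 1 has NULL agent.

SQL:
SELECT a.title, b.name AS agent
FROM tickets a
LEFT JOIN agents b ON a.agent_id = b.id

Result:
title          | agent
---------------+------
Stale cache    | Uma  
Race condition | Sam  
Missing icon   | Sam  
Off by one     | Uma  
Crash on save  | Sam  
Broken link    | Eli  
Bad redirect   | Eli  
Memory leak    | NULL 


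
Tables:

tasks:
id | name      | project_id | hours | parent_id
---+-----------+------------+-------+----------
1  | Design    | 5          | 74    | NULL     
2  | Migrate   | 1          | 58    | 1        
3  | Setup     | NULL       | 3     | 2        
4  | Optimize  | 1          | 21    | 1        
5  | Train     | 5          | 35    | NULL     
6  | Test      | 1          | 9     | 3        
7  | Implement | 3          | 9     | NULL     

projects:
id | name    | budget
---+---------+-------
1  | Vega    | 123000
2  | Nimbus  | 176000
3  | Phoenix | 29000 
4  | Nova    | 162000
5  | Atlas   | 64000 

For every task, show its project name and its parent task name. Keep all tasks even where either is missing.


Two LEFT JOINs from the same base table tasks: one to projects via project_id, one to tasks itself via parent_id. Both are LEFT so every task is preserved.
Match against projects:
  - task 1 (Design): project_id=5 -> matches Atlas
  - task 2 (Migrate): project_id=1 -> matches Vega
  - task 3 (Setup): project_id=NULL, no match -> kept with NULL
  - task 4 (Optimize): project_id=1 -> matches Vega
  - task 5 (Train): project_id=5 -> matches Atlas
  - task 6 (Test): project_id=1 -> matches Vega
  - task 7 (Implement): project_id=3 -> matches Phoenix
Match against tasks (self):
  - task 1 (Design): parent_id=NULL -> NULL
  - task 2 (Migrate): parent_id=1 -> Design
  - task 3 (Setup): parent_id=2 -> Migrate
  - task 4 (Optimize): parent_id=1 -> Design
  - task 5 (Train): parent_id=NULL -> NULL
  - task 6 (Test): parent_id=3 -> Setup
  - task 7 (Implement): parent_id=NULL -> NULL

SQL:
SELECT a.name, b.name AS project, c.name AS parent
FROM tasks a
LEFT JOIN projects b ON a.project_id = b.id
LEFT JOIN tasks c ON a.parent_id = c.id

Result:
name      | project | parent 
----------+---------+--------
Design    | Atlas   | NULL   
Migrate   | Vega    | Design 
Setup     | NULL    | Migrate
Optimize  | Vega    | Design 
Train     | Atlas   | NULL   
Test      | Vega    | Setup  
Implement | Phoenix | NULL   


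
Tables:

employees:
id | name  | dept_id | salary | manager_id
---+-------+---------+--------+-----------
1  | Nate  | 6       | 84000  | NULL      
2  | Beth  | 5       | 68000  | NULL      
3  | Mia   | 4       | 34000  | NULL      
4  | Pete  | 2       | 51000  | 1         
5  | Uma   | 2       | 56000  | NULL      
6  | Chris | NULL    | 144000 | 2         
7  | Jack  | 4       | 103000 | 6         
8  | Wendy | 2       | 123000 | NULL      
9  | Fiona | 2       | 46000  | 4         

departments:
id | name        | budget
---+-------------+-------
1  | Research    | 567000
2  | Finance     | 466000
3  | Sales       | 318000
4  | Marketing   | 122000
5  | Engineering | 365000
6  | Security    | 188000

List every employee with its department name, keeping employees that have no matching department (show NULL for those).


LEFT JOIN keeps every row from employees (the left table); where dept_id has no match in departments, the department columns become NULL. Walk through each employee:
  - employee 1 (Nate): dept_id=6 -> matches Security
  - employee 2 (Beth): dept_id=5 -> matches Engineering
  - employee 3 (Mia): dept_id=4 -> matches Marketing
  - employee 4 (Pete): dept_id=2 -> matches Finance
  - employee 5 (Uma): dept_id=2 -> matches Finance
  - employee 6 (Chris): dept_id=NULL, no match -> kept with NULL
  - employee 7 (Jack): dept_id=4 -> matches Marketing
  - employee 8 (Wendy): dept_id=2 -> matches Finance
  - employee 9 (Fiona): dept_id=2 -> matches Finance
All 9 rows appear; 1 has NULL department.

SQL:
SELECT a.name, b.name AS department
FROM employees a
LEFT JOIN departments b ON a.dept_id = b.id

Result:
name  | department 
------+------------
Nate  | Security   
Beth  | Engineering
Mia   | Marketing  
Pete  | Finance    
Uma   | Finance    
Chris | NULL       
Jack  | Marketing  
Wendy | Finance    
Fiona | Finance    


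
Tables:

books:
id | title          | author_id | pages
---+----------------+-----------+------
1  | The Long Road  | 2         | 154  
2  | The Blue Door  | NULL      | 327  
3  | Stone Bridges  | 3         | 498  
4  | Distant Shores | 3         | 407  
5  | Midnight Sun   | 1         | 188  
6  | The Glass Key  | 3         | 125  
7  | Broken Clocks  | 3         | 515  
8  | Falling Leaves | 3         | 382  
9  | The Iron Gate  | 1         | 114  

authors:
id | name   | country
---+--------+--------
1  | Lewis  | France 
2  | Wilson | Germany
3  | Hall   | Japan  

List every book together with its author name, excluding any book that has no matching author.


INNER JOIN keeps only books rows whose author_id matches an id in authors. Walk through each book:
  - book 1 (The Long Road): author_id=2 -> matches Wilson
  - book 2 (The Blue Door): author_id=NULL, no match -> dropped
  - book 3 (Stone Bridges): author_id=3 -> matches Hall
  - book 4 (Distant Shores): author_id=3 -> matches Hall
  - book 5 (Midnight Sun): author_id=1 -> matches Lewis
  - book 6 (The Glass Key): author_id=3 -> matches Hall
  - book 7 (Broken Clocks): author_id=3 -> matches Hall
  - book 8 (Falling Leaves): author_id=3 -> matches Hall
  - book 9 (The Iron Gate): author_id=1 -> matches Lewis
So 1 of 9 rows is dropped.

SQL:
SELECT a.title, b.name AS author
FROM books a
INNER JOIN authors b ON a.author_id = b.id

Result:
title          | author
---------------+-------
The Long Road  | Wilson
Stone Bridges  | Hall  
Distant Shores | Hall  
Midnight Sun   | Lewis 
The Glass Key  | Hall  
Broken Clocks  | Hall  
Falling Leaves | Hall  
The Iron Gate  | Lewis 


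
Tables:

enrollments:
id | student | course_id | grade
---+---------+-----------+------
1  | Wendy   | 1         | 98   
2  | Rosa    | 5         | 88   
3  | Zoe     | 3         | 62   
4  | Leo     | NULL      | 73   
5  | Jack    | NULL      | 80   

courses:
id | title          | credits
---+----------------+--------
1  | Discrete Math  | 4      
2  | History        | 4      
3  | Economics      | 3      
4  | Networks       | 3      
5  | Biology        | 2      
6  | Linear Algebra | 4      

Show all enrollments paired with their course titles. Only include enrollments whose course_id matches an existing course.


INNER JOIN keeps only enrollments rows whose course_id matches an id in courses. Walk through each enrollment:
  - enrollment 1 (Wendy): course_id=1 -> matches Discrete Math
  - enrollment 2 (Rosa): course_id=5 -> matches Biology
  - enrollment 3 (Zoe): course_id=3 -> matches Economics
  - enrollment 4 (Leo): course_id=NULL, no match -> dropped
  - enrollment 5 (Jack): course_id=NULL, no match -> dropped
So 2 of 5 rows are dropped.

SQL:
SELECT a.student, b.title AS course
FROM enrollments a
INNER JOIN courses b ON a.course_id = b.id

Result:
student | course       
--------+--------------
Wendy   | Discrete Math
Rosa    | Biology      
Zoe     | Economics    


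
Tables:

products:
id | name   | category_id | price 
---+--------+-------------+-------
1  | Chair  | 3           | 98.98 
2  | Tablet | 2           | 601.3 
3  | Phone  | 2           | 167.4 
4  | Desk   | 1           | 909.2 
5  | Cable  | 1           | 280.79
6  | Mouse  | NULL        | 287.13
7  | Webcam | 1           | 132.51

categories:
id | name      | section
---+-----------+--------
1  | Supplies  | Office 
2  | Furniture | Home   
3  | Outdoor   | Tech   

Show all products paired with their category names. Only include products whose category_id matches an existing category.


INNER JOIN keeps only products rows whose category_id matches an id in categories. Walk through each product:
  - product 1 (Chair): category_id=3 -> matches Outdoor
  - product 2 (Tablet): category_id=2 -> matches Furniture
  - product 3 (Phone): category_id=2 -> matches Furniture
  - product 4 (Desk): category_id=1 -> matches Supplies
  - product 5 (Cable): category_id=1 -> matches Supplies
  - product 6 (Mouse): category_id=NULL, no match -> dropped
  - product 7 (Webcam): category_id=1 -> matches Supplies
So 1 of 7 rows is dropped.

SQL:
SELECT a.name, b.name AS category
FROM products a
INNER JOIN categories b ON a.category_id = b.id

Result:
name   | category 
-------+----------
Chair  | Outdoor  
Tablet | Furniture
Phone  | Furniture
Desk   | Supplies 
Cable  | Supplies 
Webcam | Supplies 


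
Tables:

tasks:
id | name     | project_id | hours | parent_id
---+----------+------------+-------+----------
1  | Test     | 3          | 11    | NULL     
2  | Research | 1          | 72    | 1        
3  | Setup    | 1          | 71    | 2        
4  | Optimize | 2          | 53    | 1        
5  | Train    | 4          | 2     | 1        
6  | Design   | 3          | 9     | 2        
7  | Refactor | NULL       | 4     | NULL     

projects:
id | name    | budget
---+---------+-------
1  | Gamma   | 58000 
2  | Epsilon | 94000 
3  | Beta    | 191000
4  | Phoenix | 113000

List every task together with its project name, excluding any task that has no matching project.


INNER JOIN keeps only tasks rows whose project_id matches an id in projects. Walk through each task:
  - task 1 (Test): project_id=3 -> matches Beta
  - task 2 (Research): project_id=1 -> matches Gamma
  - task 3 (Setup): project_id=1 -> matches Gamma
  - task 4 (Optimize): project_id=2 -> matches Epsilon
  - task 5 (Train): project_id=4 -> matches Phoenix
  - task 6 (Design): project_id=3 -> matches Beta
  - task 7 (Refactor): project_id=NULL, no match -> dropped
So 1 of 7 rows is dropped.

SQL:
SELECT a.name, b.name AS project
FROM tasks a
INNER JOIN projects b ON a.project_id = b.id

Result:
name     | project
---------+--------
Test     | Beta   
Research | Gamma  
Setup    | Gamma  
Optimize | Epsilon
Train    | Phoenix
Design   | Beta   


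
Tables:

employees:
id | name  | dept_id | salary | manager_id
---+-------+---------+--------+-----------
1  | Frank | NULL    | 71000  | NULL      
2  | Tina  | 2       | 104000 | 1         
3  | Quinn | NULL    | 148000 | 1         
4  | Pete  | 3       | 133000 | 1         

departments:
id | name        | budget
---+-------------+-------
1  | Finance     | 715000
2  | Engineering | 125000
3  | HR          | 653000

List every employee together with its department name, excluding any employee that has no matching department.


INNER JOIN keeps only employees rows whose dept_id matches an id in departments. Walk through each employee:
  - employee 1 (Frank): dept_id=NULL, no match -> dropped
  - employee 2 (Tina): dept_id=2 -> matches Engineering
  - employee 3 (Quinn): dept_id=NULL, no match -> dropped
  - employee 4 (Pete): dept_id=3 -> matches HR
So 2 of 4 rows are dropped.

SQL:
SELECT a.name, b.name AS department
FROM employees a
INNER JOIN departments b ON a.dept_id = b.id

Result:
name | department 
-----+------------
Tina | Engineering
Pete | HR         


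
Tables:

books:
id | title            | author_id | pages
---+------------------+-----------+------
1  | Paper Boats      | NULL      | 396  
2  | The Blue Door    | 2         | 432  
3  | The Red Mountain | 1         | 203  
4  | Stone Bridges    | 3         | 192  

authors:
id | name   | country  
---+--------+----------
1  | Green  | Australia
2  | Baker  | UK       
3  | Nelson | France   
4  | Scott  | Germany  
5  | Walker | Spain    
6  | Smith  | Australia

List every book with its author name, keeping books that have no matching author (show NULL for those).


LEFT JOIN keeps every row from books (the left table); where author_id has no match in authors, the author columns become NULL. Walk through each book:
  - book 1 (Paper Boats): author_id=NULL, no match -> kept with NULL
  - book 2 (The Blue Door): author_id=2 -> matches Baker
  - book 3 (The Red Mountain): author_id=1 -> matches Green
  - book 4 (Stone Bridges): author_id=3 -> matches Nelson
All 4 rows appear; 1 has NULL author.

SQL:
SELECT a.title, b.name AS author
FROM books a
LEFT JOIN authors b ON a.author_id = b.id

Result:
title            | author
-----------------+-------
Paper Boats      | NULL  
The Blue Door    | Baker 
The Red Mountain | Green 
Stone Bridges    | Nelson


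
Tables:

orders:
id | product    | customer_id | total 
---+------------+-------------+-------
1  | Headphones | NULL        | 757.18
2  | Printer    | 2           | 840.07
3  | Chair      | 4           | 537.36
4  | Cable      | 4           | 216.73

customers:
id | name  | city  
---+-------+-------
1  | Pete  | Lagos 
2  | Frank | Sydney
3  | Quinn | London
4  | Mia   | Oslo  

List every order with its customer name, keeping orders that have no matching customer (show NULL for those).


LEFT JOIN keeps every row from orders (the left table); where customer_id has no match in customers, the customer columns become NULL. Walk through each order:
  - order 1 (Headphones): customer_id=NULL, no match -> kept with NULL
  - order 2 (Printer): customer_id=2 -> matches Frank
  - order 3 (Chair): customer_id=4 -> matches Mia
  - order 4 (Cable): customer_id=4 -> matches Mia
All 4 rows appear; 1 has NULL customer.

SQL:
SELECT a.product, b.name AS customer
FROM orders a
LEFT JOIN customers b ON a.customer_id = b.id

Result:
product    | customer
-----------+---------
Headphones | NULL    
Printer    | Frank   
Chair      | Mia     
Cable      | Mia     
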